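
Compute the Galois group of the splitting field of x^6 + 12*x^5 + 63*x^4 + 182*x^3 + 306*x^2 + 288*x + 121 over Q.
PGL(2,5)

The polynomial f is an irreducible sextic over Q, so G = Gal(f/Q) is one of the 16 transitive subgroups 6T1, ..., 6T16 of S_6. The discriminant of f is -16003008, which is not a perfect square, so G is not contained in A_6. The transitive groups of degree 6 not contained in A_6 are: C_6 (6T1, order 6), S_3 (6T2, order 6), D_6 (6T3, order 12), C_3 x S_3 (6T5, order 18), A_4 x C_2 (6T6, order 24), S_4 (6T8, order 24), S_3 x S_3 (6T9, order 36), S_4 x C_2 (6T11, order 48), (S_3 x S_3) : C_2 (6T13, order 72), PGL(2,5) (6T14, order 120), S_6 (6T16, order 720). By Dedekind's theorem, for a prime p not dividing disc(f) the degrees of the irreducible factors of f mod p form the cycle type of an element of G. Factoring f modulo the 21 such primes p <= 89 (skipping 2, 3, 7, which divide the discriminant), each new pattern first appears at: mod 5: f = (x^6 + 2x^5 + 3x^4 + 2x^3 + x^2 + 3x + 1), pattern 6; mod 11: f = (x)(x^5 + x^4 + 8x^3 + 6x^2 + 9x + 2), pattern 5+1; mod 13: f = (x + 3)(x + 7)(x^4 + 2x^3 + 9x^2 + 11x + 7), pattern 4+1+1; mod 23: f = (x + 5)(x + 9)(x^2 + 9x + 16)(x^2 + 12x + 14), pattern 2+2+1+1; mod 43: f = (x^3 + 25x^2 + 24x + 21)(x^3 + 30x^2 + 20x + 16), pattern 3+3; mod 61: f = (x^2 + 36x + 40)(x^2 + 47x + 41)(x^2 + 51x + 35), pattern 2+2+2. No other pattern occurs in this range, so the set of observed cycle types is {6, 5+1, 4+1+1, 2+2+1+1, 3+3, 2+2+2}. The candidates containing elements of all these cycle types are PGL(2,5) (6T14) of order 120, S_6 (6T16) of order 720; the others are excluded. The observed types are precisely the cycle types that occur in PGL(2,5) (6T14) (apart from the identity). Each of the other remaining candidates has further cycle types, and by the Chebotarev density theorem the matching factorization patterns would occur for a proportion of primes equal to their share of the group: S_6 (6T16) additionally contains elements of type 4+2, 3+2+1, 3+1+1+1, 2+1+1+1+1 (265 of its 720 elements, about 37% of primes). None of the 21 primes tested shows any such pattern (for each of these groups the chance of that is below 10^-4), which rules them out. Hence G = PGL(2,5) (6T14), of order 120.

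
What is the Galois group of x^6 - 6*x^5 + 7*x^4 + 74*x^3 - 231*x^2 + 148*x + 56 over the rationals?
The polynomial f is an irreducible sextic over Q, so G = Gal(f/Q) is one of the 16 transitive subgroups 6T1, ..., 6T16 of S_6. The discriminant of f is -905333959757824, which is not a perfect square, so G is not contained in A_6. The transitive groups of degree 6 not contained in A_6 are: C_6 (6T1, order 6), S_3 (6T2, order 6), D_6 (6T3, order 12), C_3 x S_3 (6T5, order 18), A_4 x C_2 (6T6, order 24), S_4 (6T8, order 24), S_3 x S_3 (6T9, order 36), S_4 x C_2 (6T11, order 48), (S_3 x S_3) : C_2 (6T13, order 72), PGL(2,5) (6T14, order 120), S_6 (6T16, order 720). By Dedekind's theorem, for a prime p not dividing disc(f) the degrees of the irreducible factors of f mod p form the cycle type of an element of G. Factoring f modulo the 67 such primes p <= 347 (skipping 2, 229, which divide the discriminant), each new pattern first appears at: mod 3: f = (x^6 + x^4 + 2x^3 + x + 2), pattern 6; mod 5: f = (x^3 + x^2 + 2)(x^3 + 3x^2 + 4x + 3), pattern 3+3; mod 7: f = (x)(x + 6)(x^4 + 2x^3 + 2x^2 + 6x + 6), pattern 4+1+1; mod 13: f = (x^2 + x + 4)(x^4 + 6x^3 + 10x^2 + x + 1), pattern 4+2; mod 23: f = (x^2 + 8)(x^2 + 20x + 3)(x^2 + 20x + 10), pattern 2+2+2; mod 29: f = (x + 3)(x + 21)(x^2 + 12x + 21)(x^2 + 16x + 16), pattern 2+2+1+1; mod 193: f = (x + 23)(x + 47)(x + 93)(x + 110)(x + 145)(x + 155), pattern 1+1+1+1+1+1; mod 347: f = (x + 2)(x + 14)(x + 200)(x + 290)(x^2 + 182x + 279), pattern 2+1+1+1+1. No other pattern occurs in this range, so the set of observed cycle types is {6, 3+3, 4+1+1, 4+2, 2+2+2, 2+2+1+1, 1+1+1+1+1+1, 2+1+1+1+1}. The candidates containing elements of all these cycle types are S_4 x C_2 (6T11) of order 48, S_6 (6T16) of order 720; the others are excluded. The observed types are precisely the cycle types that occur in S_4 x C_2 (6T11). Each of the other remaining candidates has further cycle types, and by the Chebotarev density theorem the matching factorization patterns would occur for a proportion of primes equal to their share of the group: S_6 (6T16) additionally contains elements of type 5+1, 3+2+1, 3+1+1+1 (304 of its 720 elements, about 42% of primes). None of the 67 primes tested shows any such pattern (for each of these groups the chance of that is below 10^-4), which rules them out. Hence G = S_4 x C_2 (6T11), of order 48.

S_4 x C_2 (order 48)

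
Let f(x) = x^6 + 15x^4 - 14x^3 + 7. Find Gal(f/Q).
6T14: PGL(2,5)

The polynomial f is an irreducible sextic over Q, so G = Gal(f/Q) is one of the 16 transitive subgroups 6T1, ..., 6T16 of S_6. The discriminant of f is -5217636731328, which is not a perfect square, so G is not contained in A_6. The transitive groups of degree 6 not contained in A_6 are: C_6 (6T1, order 6), S_3 (6T2, order 6), D_6 (6T3, order 12), C_3 x S_3 (6T5, order 18), A_4 x C_2 (6T6, order 24), S_4 (6T8, order 24), S_3 x S_3 (6T9, order 36), S_4 x C_2 (6T11, order 48), (S_3 x S_3) : C_2 (6T13, order 72), PGL(2,5) (6T14, order 120), S_6 (6T16, order 720). By Dedekind's theorem, for a prime p not dividing disc(f) the degrees of the irreducible factors of f mod p form the cycle type of an element of G. Factoring f modulo the 21 such primes p <= 89 (skipping 2, 3, 7, which divide the discriminant), each new pattern first appears at: mod 5: f = (x^6 + x^3 + 2), pattern 6; mod 11: f = (x + 8)(x^5 + 3x^4 + 2x^3 + 3x^2 + 9x + 5), pattern 5+1; mod 13: f = (x + 8)(x + 10)(x^4 + 8x^3 + 12x^2 + x + 10), pattern 4+1+1; mod 23: f = (x + 10)(x + 12)(x^2 + 6x + 21)(x^2 + 18x + 20), pattern 2+2+1+1; mod 43: f = (x^3 + 5x^2 + 9x + 39)(x^3 + 38x^2 + 31x + 9), pattern 3+3; mod 61: f = (x^2 + 21x + 40)(x^2 + 45x + 58)(x^2 + 56x + 34), pattern 2+2+2. No other pattern occurs in this range, so the set of observed cycle types is {6, 5+1, 4+1+1, 2+2+1+1, 3+3, 2+2+2}. The candidates containing elements of all these cycle types are PGL(2,5) (6T14) of order 120, S_6 (6T16) of order 720; the others are excluded. The observed types are precisely the cycle types that occur in PGL(2,5) (6T14) (apart from the identity). Each of the other remaining candidates has further cycle types, and by the Chebotarev density theorem the matching factorization patterns would occur for a proportion of primes equal to their share of the group: S_6 (6T16) additionally contains elements of type 4+2, 3+2+1, 3+1+1+1, 2+1+1+1+1 (265 of its 720 elements, about 37% of primes). None of the 21 primes tested shows any such pattern (for each of these groups the chance of that is below 10^-4), which rules them out. Hence G = PGL(2,5) (6T14), of order 120.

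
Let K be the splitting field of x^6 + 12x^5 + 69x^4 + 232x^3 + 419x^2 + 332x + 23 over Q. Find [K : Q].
24

The degree of the splitting field over Q equals the order of the Galois group, so first determine the group. The polynomial f is an irreducible sextic over Q, so G = Gal(f/Q) is one of the 16 transitive subgroups 6T1, ..., 6T16 of S_6. The discriminant of f is 870211913777152, which is not a perfect square, so G is not contained in A_6. The transitive groups of degree 6 not contained in A_6 are: C_6 (6T1, order 6), S_3 (6T2, order 6), D_6 (6T3, order 12), C_3 x S_3 (6T5, order 18), A_4 x C_2 (6T6, order 24), S_4 (6T8, order 24), S_3 x S_3 (6T9, order 36), S_4 x C_2 (6T11, order 48), (S_3 x S_3) : C_2 (6T13, order 72), PGL(2,5) (6T14, order 120), S_6 (6T16, order 720). By Dedekind's theorem, for a prime p not dividing disc(f) the degrees of the irreducible factors of f mod p form the cycle type of an element of G. Factoring f modulo the 22 such primes p <= 89 (skipping 2, 37, which divide the discriminant), each new pattern first appears at: mod 3: f = (x^3 + x^2 + 2)(x^3 + 2x^2 + x + 1), pattern 3+3; mod 5: f = (x^2 + x + 1)(x^2 + 2x + 3)(x^2 + 4x + 1), pattern 2+2+2; mod 17: f = (x + 5)(x + 16)(x^4 + 8x^3 + 8x^2 + 2x + 9), pattern 4+1+1; mod 67: f = (x + 11)(x + 60)(x^2 + 4x + 2)(x^2 + 4x + 29), pattern 2+2+1+1. No other pattern occurs in this range, so the set of observed cycle types is {3+3, 2+2+2, 4+1+1, 2+2+1+1}. The candidates containing elements of all these cycle types are S_4 (6T8) of order 24, S_4 x C_2 (6T11) of order 48, PGL(2,5) (6T14) of order 120, S_6 (6T16) of order 720; the others are excluded. The observed types are precisely the cycle types that occur in S_4 (6T8) (apart from the identity). Each of the other remaining candidates has further cycle types, and by the Chebotarev density theorem the matching factorization patterns would occur for a proportion of primes equal to their share of the group: S_4 x C_2 (6T11) additionally contains elements of type 6, 4+2, 2+1+1+1+1 (17 of its 48 elements, about 35% of primes); PGL(2,5) (6T14) additionally contains elements of type 6, 5+1 (44 of its 120 elements, about 37% of primes); S_6 (6T16) additionally contains elements of type 6, 5+1, 4+2, 3+2+1, 3+1+1+1, 2+1+1+1+1 (529 of its 720 elements, about 73% of primes). None of the 22 primes tested shows any such pattern (for each of these groups the chance of that is below 10^-4), which rules them out. Hence G = S_4 (6T8), of order 24. The Galois group S_4 (6T8) has order 24, so the splitting field has degree 24 over Q.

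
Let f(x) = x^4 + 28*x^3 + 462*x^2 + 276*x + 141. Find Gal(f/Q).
A_4 (also written A4)

The polynomial is an irreducible quartic over Q and its discriminant is 34065992945664 = 5836608^2, a perfect square, so the Galois group is contained in A_4. The resolvent cubic y^3 - 462*y^2 + 7164*y + 73848 is irreducible over Q. An irreducible resolvent with square discriminant gives A_4.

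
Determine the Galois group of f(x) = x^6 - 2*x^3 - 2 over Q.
The polynomial f is an irreducible sextic over Q, so G = Gal(f/Q) is one of the 16 transitive subgroups 6T1, ..., 6T16 of S_6. The discriminant of f is 5038848, which is not a perfect square, so G is not contained in A_6. The transitive groups of degree 6 not contained in A_6 are: C_6 (6T1, order 6), S_3 (6T2, order 6), D_6 (6T3, order 12), C_3 x S_3 (6T5, order 18), A_4 x C_2 (6T6, order 24), S_4 (6T8, order 24), S_3 x S_3 (6T9, order 36), S_4 x C_2 (6T11, order 48), (S_3 x S_3) : C_2 (6T13, order 72), PGL(2,5) (6T14, order 120), S_6 (6T16, order 720). By Dedekind's theorem, for a prime p not dividing disc(f) the degrees of the irreducible factors of f mod p form the cycle type of an element of G. Factoring f modulo the 23 such primes p <= 97 (skipping 2, 3, which divide the discriminant), each new pattern first appears at: mod 5: f = (x^6 + 3x^3 + 3), pattern 6; mod 11: f = (x + 3)(x + 5)(x^2 + 6x + 3)(x^2 + 8x + 9), pattern 2+2+1+1; mod 13: f = (x + 2)(x + 5)(x + 6)(x^3 + 3), pattern 3+1+1+1; mod 31: f = (x^2 + 8x + 24)(x^2 + 9x + 11)(x^2 + 14x + 27), pattern 2+2+2; mod 97: f = (x^3 + 9)(x^3 + 86), pattern 3+3. No other pattern occurs in this range, so the set of observed cycle types is {6, 2+2+1+1, 3+1+1+1, 2+2+2, 3+3}. The candidates containing elements of all these cycle types are S_3 x S_3 (6T9) of order 36, (S_3 x S_3) : C_2 (6T13) of order 72, S_6 (6T16) of order 720; the others are excluded. The observed types are precisely the cycle types that occur in S_3 x S_3 (6T9) (apart from the identity). Each of the other remaining candidates has further cycle types, and by the Chebotarev density theorem the matching factorization patterns would occur for a proportion of primes equal to their share of the group: (S_3 x S_3) : C_2 (6T13) additionally contains elements of type 4+2, 3+2+1, 2+1+1+1+1 (36 of its 72 elements, about 50% of primes); S_6 (6T16) additionally contains elements of type 5+1, 4+2, 4+1+1, 3+2+1, 2+1+1+1+1 (459 of its 720 elements, about 64% of primes). None of the 23 primes tested shows any such pattern (for each of these groups the chance of that is below 10^-4), which rules them out. Hence G = S_3 x S_3 (6T9), of order 36.

6T9: S_3 x S_3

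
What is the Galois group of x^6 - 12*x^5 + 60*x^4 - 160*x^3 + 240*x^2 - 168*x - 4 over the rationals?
A_6 (order 360)

The polynomial f is an irreducible sextic over Q, so G = Gal(f/Q) is one of the 16 transitive subgroups 6T1, ..., 6T16 of S_6. The discriminant of f is 746496000000 = 864000^2, a perfect square, so G is contained in A_6. The transitive groups of degree 6 contained in A_6 are: A_4 (6T4, order 12), S_4 (6T7, order 24), (C_3 x C_3) : C_4 (6T10, order 36), PSL(2,5) (6T12, order 60), A_6 (6T15, order 360). By Dedekind's theorem, for a prime p not dividing disc(f) the degrees of the irreducible factors of f mod p form the cycle type of an element of G. Factoring f modulo the 6 such primes p <= 23 (skipping 2, 3, 5, which divide the discriminant), each new pattern first appears at: mod 7: f = (x + 1)(x^5 + x^4 + 3x^3 + 5x^2 + 4x + 3), pattern 5+1; mod 23: f = (x + 5)(x + 10)(x + 19)(x^3 + x + 6), pattern 3+1+1+1. No other pattern occurs in this range, so the set of observed cycle types is {5+1, 3+1+1+1}. Among the candidates above, the only group containing elements of all these cycle types is A_6 (6T15) — each of A_4 (6T4), S_4 (6T7), (C_3 x C_3) : C_4 (6T10), PSL(2,5) (6T12) lacks at least one of them. Hence G = A_6 (6T15), of order 360.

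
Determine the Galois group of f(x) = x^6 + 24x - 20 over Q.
The polynomial f is an irreducible sextic over Q, so G = Gal(f/Q) is one of the 16 transitive subgroups 6T1, ..., 6T16 of S_6. The discriminant of f is 746496000000 = 864000^2, a perfect square, so G is contained in A_6. The transitive groups of degree 6 contained in A_6 are: A_4 (6T4, order 12), S_4 (6T7, order 24), (C_3 x C_3) : C_4 (6T10, order 36), PSL(2,5) (6T12, order 60), A_6 (6T15, order 360). By Dedekind's theorem, for a prime p not dividing disc(f) the degrees of the irreducible factors of f mod p form the cycle type of an element of G. Factoring f modulo the 6 such primes p <= 23 (skipping 2, 3, 5, which divide the discriminant), each new pattern first appears at: mod 7: f = (x + 3)(x^5 + 4x^4 + 2x^3 + x^2 + 4x + 5), pattern 5+1; mod 23: f = (x + 7)(x + 12)(x + 21)(x^3 + 6x^2 + 13x + 16), pattern 3+1+1+1. No other pattern occurs in this range, so the set of observed cycle types is {5+1, 3+1+1+1}. Among the candidates above, the only group containing elements of all these cycle types is A_6 (6T15) — each of A_4 (6T4), S_4 (6T7), (C_3 x C_3) : C_4 (6T10), PSL(2,5) (6T12) lacks at least one of them. Hence G = A_6 (6T15), of order 360.

A_6 (also written A6)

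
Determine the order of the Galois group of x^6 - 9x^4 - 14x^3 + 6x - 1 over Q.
The degree of the splitting field over Q equals the order of the Galois group, so first determine the group. The polynomial f is an irreducible sextic over Q, so G = Gal(f/Q) is one of the 16 transitive subgroups 6T1, ..., 6T16 of S_6. The discriminant of f is -151585344, which is not a perfect square, so G is not contained in A_6. The transitive groups of degree 6 not contained in A_6 are: C_6 (6T1, order 6), S_3 (6T2, order 6), D_6 (6T3, order 12), C_3 x S_3 (6T5, order 18), A_4 x C_2 (6T6, order 24), S_4 (6T8, order 24), S_3 x S_3 (6T9, order 36), S_4 x C_2 (6T11, order 48), (S_3 x S_3) : C_2 (6T13, order 72), PGL(2,5) (6T14, order 120), S_6 (6T16, order 720). By Dedekind's theorem, for a prime p not dividing disc(f) the degrees of the irreducible factors of f mod p form the cycle type of an element of G. Factoring f modulo the 33 such primes p <= 151 (skipping 2, 3, 19, which divide the discriminant), each new pattern first appears at: mod 5: f = (x^3 + x^2 + 3x + 1)(x^3 + 4x^2 + 4x + 4), pattern 3+3; mod 7: f = (x^6 + 5x^4 + 6x + 6), pattern 6; mod 17: f = (x + 12)(x + 16)(x^2 + 9x + 11)(x^2 + 14x + 4), pattern 2+2+1+1; mod 71: f = (x^2 + 11x + 17)(x^2 + 21x + 31)(x^2 + 39x + 26), pattern 2+2+2; mod 107: f = (x + 15)(x + 43)(x + 79)(x + 91)(x^2 + 93x + 41), pattern 2+1+1+1+1. No other pattern occurs in this range, so the set of observed cycle types is {3+3, 6, 2+2+1+1, 2+2+2, 2+1+1+1+1}. The candidates containing elements of all these cycle types are A_4 x C_2 (6T6) of order 24, S_4 x C_2 (6T11) of order 48, (S_3 x S_3) : C_2 (6T13) of order 72, S_6 (6T16) of order 720; the others are excluded. The observed types are precisely the cycle types that occur in A_4 x C_2 (6T6) (apart from the identity). Each of the other remaining candidates has further cycle types, and by the Chebotarev density theorem the matching factorization patterns would occur for a proportion of primes equal to their share of the group: S_4 x C_2 (6T11) additionally contains elements of type 4+2, 4+1+1 (12 of its 48 elements, about 25% of primes); (S_3 x S_3) : C_2 (6T13) additionally contains elements of type 4+2, 3+2+1, 3+1+1+1 (34 of its 72 elements, about 47% of primes); S_6 (6T16) additionally contains elements of type 5+1, 4+2, 4+1+1, 3+2+1, 3+1+1+1 (484 of its 720 elements, about 67% of primes). None of the 33 primes tested shows any such pattern (for each of these groups the chance of that is below 10^-4), which rules them out. Hence G = A_4 x C_2 (6T6), of order 24. The Galois group A_4 x C_2 (6T6) has order 24, so the splitting field has degree 24 over Q.

24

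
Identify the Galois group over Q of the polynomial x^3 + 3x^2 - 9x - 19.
The polynomial is an irreducible cubic over Q and its discriminant is 5184 = 72^2, a perfect square. For an irreducible cubic, a square discriminant forces the Galois group to be A_3, the cyclic group of order 3.

3T1: C_3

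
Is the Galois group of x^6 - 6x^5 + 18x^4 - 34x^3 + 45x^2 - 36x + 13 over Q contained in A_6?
The polynomial is irreducible of degree 6 over Q. Its discriminant is -16003008, which is not a perfect square. A Galois group lies in the alternating group exactly when the discriminant is a square in Q, so the Galois group (PGL(2,5)) is not contained in A_6.

No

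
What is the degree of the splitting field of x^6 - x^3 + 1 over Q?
6

The degree of the splitting field over Q equals the order of the Galois group, so first determine the group. The polynomial f is an irreducible sextic over Q, so G = Gal(f/Q) is one of the 16 transitive subgroups 6T1, ..., 6T16 of S_6. The discriminant of f is -19683, which is not a perfect square, so G is not contained in A_6. The transitive groups of degree 6 not contained in A_6 are: C_6 (6T1, order 6), S_3 (6T2, order 6), D_6 (6T3, order 12), C_3 x S_3 (6T5, order 18), A_4 x C_2 (6T6, order 24), S_4 (6T8, order 24), S_3 x S_3 (6T9, order 36), S_4 x C_2 (6T11, order 48), (S_3 x S_3) : C_2 (6T13, order 72), PGL(2,5) (6T14, order 120), S_6 (6T16, order 720). By Dedekind's theorem, for a prime p not dividing disc(f) the degrees of the irreducible factors of f mod p form the cycle type of an element of G. Factoring f modulo the 37 such primes p <= 163 (skipping 3, which divides the discriminant), each new pattern first appears at: mod 2: f = (x^6 + x^3 + 1), pattern 6; mod 7: f = (x^3 + 2)(x^3 + 4), pattern 3+3; mod 17: f = (x^2 + 7x + 1)(x^2 + 13x + 1)(x^2 + 14x + 1), pattern 2+2+2; mod 19: f = (x + 4)(x + 5)(x + 6)(x + 9)(x + 16)(x + 17), pattern 1+1+1+1+1+1. No other pattern occurs in this range, so the set of observed cycle types is {6, 3+3, 2+2+2, 1+1+1+1+1+1}. The candidates containing elements of all these cycle types are C_6 (6T1) of order 6, D_6 (6T3) of order 12, C_3 x S_3 (6T5) of order 18, A_4 x C_2 (6T6) of order 24, S_3 x S_3 (6T9) of order 36, S_4 x C_2 (6T11) of order 48, (S_3 x S_3) : C_2 (6T13) of order 72, PGL(2,5) (6T14) of order 120, S_6 (6T16) of order 720; the others are excluded. The observed types are precisely the cycle types that occur in C_6 (6T1). Each of the other remaining candidates has further cycle types, and by the Chebotarev density theorem the matching factorization patterns would occur for a proportion of primes equal to their share of the group: D_6 (6T3) additionally contains elements of type 2+2+1+1 (3 of its 12 elements, about 25% of primes); C_3 x S_3 (6T5) additionally contains elements of type 3+1+1+1 (4 of its 18 elements, about 22% of primes); A_4 x C_2 (6T6) additionally contains elements of type 2+2+1+1, 2+1+1+1+1 (6 of its 24 elements, about 25% of primes); S_3 x S_3 (6T9) additionally contains elements of type 3+1+1+1, 2+2+1+1 (13 of its 36 elements, about 36% of primes); S_4 x C_2 (6T11) additionally contains elements of type 4+2, 4+1+1, 2+2+1+1, 2+1+1+1+1 (24 of its 48 elements, about 50% of primes); (S_3 x S_3) : C_2 (6T13) additionally contains elements of type 4+2, 3+2+1, 3+1+1+1, 2+2+1+1, 2+1+1+1+1 (49 of its 72 elements, about 68% of primes); PGL(2,5) (6T14) additionally contains elements of type 5+1, 4+1+1, 2+2+1+1 (69 of its 120 elements, about 58% of primes); S_6 (6T16) additionally contains elements of type 5+1, 4+2, 4+1+1, 3+2+1, 3+1+1+1, 2+2+1+1, 2+1+1+1+1 (544 of its 720 elements, about 76% of primes). None of the 37 primes tested shows any such pattern (for each of these groups the chance of that is below 10^-4), which rules them out. Hence G = C_6 (6T1), of order 6. The Galois group C_6 (6T1) has order 6, so the splitting field has degree 6 over Q.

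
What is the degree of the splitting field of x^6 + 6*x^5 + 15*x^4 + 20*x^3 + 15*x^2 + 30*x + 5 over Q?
360

The degree of the splitting field over Q equals the order of the Galois group, so first determine the group. The polynomial f is an irreducible sextic over Q, so G = Gal(f/Q) is one of the 16 transitive subgroups 6T1, ..., 6T16 of S_6. The discriminant of f is 746496000000 = 864000^2, a perfect square, so G is contained in A_6. The transitive groups of degree 6 contained in A_6 are: A_4 (6T4, order 12), S_4 (6T7, order 24), (C_3 x C_3) : C_4 (6T10, order 36), PSL(2,5) (6T12, order 60), A_6 (6T15, order 360). By Dedekind's theorem, for a prime p not dividing disc(f) the degrees of the irreducible factors of f mod p form the cycle type of an element of G. Factoring f modulo the 6 such primes p <= 23 (skipping 2, 3, 5, which divide the discriminant), each new pattern first appears at: mod 7: f = (x + 4)(x^5 + 2x^4 + 6x^2 + 5x + 3), pattern 5+1; mod 23: f = (x + 8)(x + 13)(x + 22)(x^3 + 9x^2 + 5x + 13), pattern 3+1+1+1. No other pattern occurs in this range, so the set of observed cycle types is {5+1, 3+1+1+1}. Among the candidates above, the only group containing elements of all these cycle types is A_6 (6T15) — each of A_4 (6T4), S_4 (6T7), (C_3 x C_3) : C_4 (6T10), PSL(2,5) (6T12) lacks at least one of them. Hence G = A_6 (6T15), of order 360. The Galois group A_6 (6T15) has order 360, so the splitting field has degree 360 over Q.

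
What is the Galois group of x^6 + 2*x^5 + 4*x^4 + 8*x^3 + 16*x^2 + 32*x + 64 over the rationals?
The polynomial f is an irreducible sextic over Q, so G = Gal(f/Q) is one of the 16 transitive subgroups 6T1, ..., 6T16 of S_6. The discriminant of f is -18046378835968, which is not a perfect square, so G is not contained in A_6. The transitive groups of degree 6 not contained in A_6 are: C_6 (6T1, order 6), S_3 (6T2, order 6), D_6 (6T3, order 12), C_3 x S_3 (6T5, order 18), A_4 x C_2 (6T6, order 24), S_4 (6T8, order 24), S_3 x S_3 (6T9, order 36), S_4 x C_2 (6T11, order 48), (S_3 x S_3) : C_2 (6T13, order 72), PGL(2,5) (6T14, order 120), S_6 (6T16, order 720). By Dedekind's theorem, for a prime p not dividing disc(f) the degrees of the irreducible factors of f mod p form the cycle type of an element of G. Factoring f modulo the 37 such primes p <= 167 (skipping 2, 7, which divide the discriminant), each new pattern first appears at: mod 3: f = (x^6 + 2x^5 + x^4 + 2x^3 + x^2 + 2x + 1), pattern 6; mod 11: f = (x^3 + 3x^2 + 2x + 3)(x^3 + 10x^2 + 5x + 3), pattern 3+3; mod 13: f = (x^2 + 6x + 4)(x^2 + 10x + 4)(x^2 + 12x + 4), pattern 2+2+2; mod 29: f = (x + 8)(x + 10)(x + 12)(x + 15)(x + 18)(x + 26), pattern 1+1+1+1+1+1. No other pattern occurs in this range, so the set of observed cycle types is {6, 3+3, 2+2+2, 1+1+1+1+1+1}. The candidates containing elements of all these cycle types are C_6 (6T1) of order 6, D_6 (6T3) of order 12, C_3 x S_3 (6T5) of order 18, A_4 x C_2 (6T6) of order 24, S_3 x S_3 (6T9) of order 36, S_4 x C_2 (6T11) of order 48, (S_3 x S_3) : C_2 (6T13) of order 72, PGL(2,5) (6T14) of order 120, S_6 (6T16) of order 720; the others are excluded. The observed types are precisely the cycle types that occur in C_6 (6T1). Each of the other remaining candidates has further cycle types, and by the Chebotarev density theorem the matching factorization patterns would occur for a proportion of primes equal to their share of the group: D_6 (6T3) additionally contains elements of type 2+2+1+1 (3 of its 12 elements, about 25% of primes); C_3 x S_3 (6T5) additionally contains elements of type 3+1+1+1 (4 of its 18 elements, about 22% of primes); A_4 x C_2 (6T6) additionally contains elements of type 2+2+1+1, 2+1+1+1+1 (6 of its 24 elements, about 25% of primes); S_3 x S_3 (6T9) additionally contains elements of type 3+1+1+1, 2+2+1+1 (13 of its 36 elements, about 36% of primes); S_4 x C_2 (6T11) additionally contains elements of type 4+2, 4+1+1, 2+2+1+1, 2+1+1+1+1 (24 of its 48 elements, about 50% of primes); (S_3 x S_3) : C_2 (6T13) additionally contains elements of type 4+2, 3+2+1, 3+1+1+1, 2+2+1+1, 2+1+1+1+1 (49 of its 72 elements, about 68% of primes); PGL(2,5) (6T14) additionally contains elements of type 5+1, 4+1+1, 2+2+1+1 (69 of its 120 elements, about 58% of primes); S_6 (6T16) additionally contains elements of type 5+1, 4+2, 4+1+1, 3+2+1, 3+1+1+1, 2+2+1+1, 2+1+1+1+1 (544 of its 720 elements, about 76% of primes). None of the 37 primes tested shows any such pattern (for each of these groups the chance of that is below 10^-4), which rules them out. Hence G = C_6 (6T1), of order 6.

C_6, the cyclic group of order 6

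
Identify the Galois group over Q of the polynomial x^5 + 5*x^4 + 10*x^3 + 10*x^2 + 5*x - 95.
F_20

The polynomial f is an irreducible quintic over Q, so G = Gal(f/Q) is a transitive subgroup of S_5: one of C_5 (5T1, order 5), D_5 (5T2, order 10), F_20 (5T3, order 20), A_5 (5T4, order 60) or S_5 (5T5, order 120). The discriminant of f is 265420800000, which is not a perfect square, so G is not contained in A_5. The transitive groups of degree 5 not contained in A_5 are: F_20 (5T3, order 20), S_5 (5T5, order 120). By Dedekind's theorem, for a prime p not dividing disc(f) the degrees of the irreducible factors of f mod p form the cycle type of an element of G. Factoring f modulo the 18 such primes p <= 73 (skipping 2, 3, 5, which divide the discriminant), each new pattern first appears at: mod 7: f = (x + 5)(x^4 + 3x^2 + 2x + 2), pattern 4+1; mod 11: f = (x^5 + 5x^4 + 10x^3 + 10x^2 + 5x + 4), pattern 5; mod 19: f = (x)(x^2 + 7x + 7)(x^2 + 17x + 17), pattern 2+2+1; mod 41: f = (x + 7)(x + 15)(x + 18)(x + 20)(x + 27), pattern 1+1+1+1+1. No other pattern occurs in this range, so the set of observed cycle types is {4+1, 5, 2+2+1, 1+1+1+1+1}. The candidates containing elements of all these cycle types are F_20 (5T3) of order 20, S_5 (5T5) of order 120; the others are excluded. The observed types are precisely the cycle types that occur in F_20 (5T3). Each of the other remaining candidates has further cycle types, and by the Chebotarev density theorem the matching factorization patterns would occur for a proportion of primes equal to their share of the group: S_5 (5T5) additionally contains elements of type 3+2, 3+1+1, 2+1+1+1 (50 of its 120 elements, about 42% of primes). None of the 18 primes tested shows any such pattern (for each of these groups the chance of that is below 10^-4), which rules them out. Hence G = F_20 (5T3), of order 20.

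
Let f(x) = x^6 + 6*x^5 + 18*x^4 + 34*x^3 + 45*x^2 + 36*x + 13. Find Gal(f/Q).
The polynomial f is an irreducible sextic over Q, so G = Gal(f/Q) is one of the 16 transitive subgroups 6T1, ..., 6T16 of S_6. The discriminant of f is -16003008, which is not a perfect square, so G is not contained in A_6. The transitive groups of degree 6 not contained in A_6 are: C_6 (6T1, order 6), S_3 (6T2, order 6), D_6 (6T3, order 12), C_3 x S_3 (6T5, order 18), A_4 x C_2 (6T6, order 24), S_4 (6T8, order 24), S_3 x S_3 (6T9, order 36), S_4 x C_2 (6T11, order 48), (S_3 x S_3) : C_2 (6T13, order 72), PGL(2,5) (6T14, order 120), S_6 (6T16, order 720). By Dedekind's theorem, for a prime p not dividing disc(f) the degrees of the irreducible factors of f mod p form the cycle type of an element of G. Factoring f modulo the 21 such primes p <= 89 (skipping 2, 3, 7, which divide the discriminant), each new pattern first appears at: mod 5: f = (x^6 + x^5 + 3x^4 + 4x^3 + x + 3), pattern 6; mod 11: f = (x + 3)(x^5 + 3x^4 + 9x^3 + 7x^2 + 2x + 8), pattern 5+1; mod 13: f = (x)(x + 9)(x^4 + 10x^3 + 6x^2 + 6x + 4), pattern 4+1+1; mod 23: f = (x + 17)(x + 21)(x^2 + 17x + 10)(x^2 + 20x + 21), pattern 2+2+1+1; mod 43: f = (x^3 + 22x^2 + 39x + 16)(x^3 + 27x^2 + 30x + 25), pattern 3+3; mod 61: f = (x^2 + 16x + 13)(x^2 + 20x + 31)(x^2 + 31x + 2), pattern 2+2+2. No other pattern occurs in this range, so the set of observed cycle types is {6, 5+1, 4+1+1, 2+2+1+1, 3+3, 2+2+2}. The candidates containing elements of all these cycle types are PGL(2,5) (6T14) of order 120, S_6 (6T16) of order 720; the others are excluded. The observed types are precisely the cycle types that occur in PGL(2,5) (6T14) (apart from the identity). Each of the other remaining candidates has further cycle types, and by the Chebotarev density theorem the matching factorization patterns would occur for a proportion of primes equal to their share of the group: S_6 (6T16) additionally contains elements of type 4+2, 3+2+1, 3+1+1+1, 2+1+1+1+1 (265 of its 720 elements, about 37% of primes). None of the 21 primes tested shows any such pattern (for each of these groups the chance of that is below 10^-4), which rules them out. Hence G = PGL(2,5) (6T14), of order 120.

PGL(2,5)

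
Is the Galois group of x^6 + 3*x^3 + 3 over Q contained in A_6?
The polynomial is irreducible of degree 6 over Q. Its discriminant is -177147, which is not a perfect square. A Galois group lies in the alternating group exactly when the discriminant is a square in Q, so the Galois group (C_3 x S_3) is not contained in A_6.

No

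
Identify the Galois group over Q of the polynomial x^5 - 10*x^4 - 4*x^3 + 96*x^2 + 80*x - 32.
The polynomial f is an irreducible quintic over Q, so G = Gal(f/Q) is a transitive subgroup of S_5: one of C_5 (5T1, order 5), D_5 (5T2, order 10), F_20 (5T3, order 20), A_5 (5T4, order 60) or S_5 (5T5, order 120). The discriminant of f is 8121314443264 = 2849792^2, a perfect square, so G is contained in A_5. The transitive groups of degree 5 contained in A_5 are: C_5 (5T1, order 5), D_5 (5T2, order 10), A_5 (5T4, order 60). By Dedekind's theorem, for a prime p not dividing disc(f) the degrees of the irreducible factors of f mod p form the cycle type of an element of G. Factoring f modulo the 14 such primes p <= 59 (skipping 2, 11, 23, which divide the discriminant), each new pattern first appears at: mod 3: f = (x^5 + 2x^4 + 2x^3 + 2x + 1), pattern 5; mod 43: f = (x + 19)(x + 21)(x + 24)(x + 25)(x + 30), pattern 1+1+1+1+1. No other pattern occurs in this range, so the set of observed cycle types is {5, 1+1+1+1+1}. The candidates containing elements of all these cycle types are C_5 (5T1) of order 5, D_5 (5T2) of order 10, A_5 (5T4) of order 60; the others are excluded. The observed types are precisely the cycle types that occur in C_5 (5T1). Each of the other remaining candidates has further cycle types, and by the Chebotarev density theorem the matching factorization patterns would occur for a proportion of primes equal to their share of the group: D_5 (5T2) additionally contains elements of type 2+2+1 (5 of its 10 elements, about 50% of primes); A_5 (5T4) additionally contains elements of type 3+1+1, 2+2+1 (35 of its 60 elements, about 58% of primes). None of the 14 primes tested shows any such pattern (for each of these groups the chance of that is below 10^-4), which rules them out. Hence G = C_5 (5T1), of order 5.

C_5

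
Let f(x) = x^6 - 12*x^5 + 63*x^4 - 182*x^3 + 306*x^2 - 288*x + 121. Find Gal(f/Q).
The polynomial f is an irreducible sextic over Q, so G = Gal(f/Q) is one of the 16 transitive subgroups 6T1, ..., 6T16 of S_6. The discriminant of f is -16003008, which is not a perfect square, so G is not contained in A_6. The transitive groups of degree 6 not contained in A_6 are: C_6 (6T1, order 6), S_3 (6T2, order 6), D_6 (6T3, order 12), C_3 x S_3 (6T5, order 18), A_4 x C_2 (6T6, order 24), S_4 (6T8, order 24), S_3 x S_3 (6T9, order 36), S_4 x C_2 (6T11, order 48), (S_3 x S_3) : C_2 (6T13, order 72), PGL(2,5) (6T14, order 120), S_6 (6T16, order 720). By Dedekind's theorem, for a prime p not dividing disc(f) the degrees of the irreducible factors of f mod p form the cycle type of an element of G. Factoring f modulo the 21 such primes p <= 89 (skipping 2, 3, 7, which divide the discriminant), each new pattern first appears at: mod 5: f = (x^6 + 3x^5 + 3x^4 + 3x^3 + x^2 + 2x + 1), pattern 6; mod 11: f = (x)(x^5 + 10x^4 + 8x^3 + 5x^2 + 9x + 9), pattern 5+1; mod 13: f = (x + 6)(x + 10)(x^4 + 11x^3 + 9x^2 + 2x + 7), pattern 4+1+1; mod 23: f = (x + 14)(x + 18)(x^2 + 11x + 14)(x^2 + 14x + 16), pattern 2+2+1+1; mod 43: f = (x^3 + 13x^2 + 20x + 27)(x^3 + 18x^2 + 24x + 22), pattern 3+3; mod 61: f = (x^2 + 10x + 35)(x^2 + 14x + 41)(x^2 + 25x + 40), pattern 2+2+2. No other pattern occurs in this range, so the set of observed cycle types is {6, 5+1, 4+1+1, 2+2+1+1, 3+3, 2+2+2}. The candidates containing elements of all these cycle types are PGL(2,5) (6T14) of order 120, S_6 (6T16) of order 720; the others are excluded. The observed types are precisely the cycle types that occur in PGL(2,5) (6T14) (apart from the identity). Each of the other remaining candidates has further cycle types, and by the Chebotarev density theorem the matching factorization patterns would occur for a proportion of primes equal to their share of the group: S_6 (6T16) additionally contains elements of type 4+2, 3+2+1, 3+1+1+1, 2+1+1+1+1 (265 of its 720 elements, about 37% of primes). None of the 21 primes tested shows any such pattern (for each of these groups the chance of that is below 10^-4), which rules them out. Hence G = PGL(2,5) (6T14), of order 120.

PGL(2,5), S_5 acting on 6 points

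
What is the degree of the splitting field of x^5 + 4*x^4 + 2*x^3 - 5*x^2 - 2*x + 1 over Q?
5

The degree of the splitting field over Q equals the order of the Galois group, so first determine the group. The polynomial f is an irreducible quintic over Q, so G = Gal(f/Q) is a transitive subgroup of S_5: one of C_5 (5T1, order 5), D_5 (5T2, order 10), F_20 (5T3, order 20), A_5 (5T4, order 60) or S_5 (5T5, order 120). The discriminant of f is 14641 = 121^2, a perfect square, so G is contained in A_5. The transitive groups of degree 5 contained in A_5 are: C_5 (5T1, order 5), D_5 (5T2, order 10), A_5 (5T4, order 60). By Dedekind's theorem, for a prime p not dividing disc(f) the degrees of the irreducible factors of f mod p form the cycle type of an element of G. Factoring f modulo the 14 such primes p <= 47 (skipping 11, which divides the discriminant), each new pattern first appears at: mod 2: f = (x^5 + x^2 + 1), pattern 5; mod 23: f = (x + 5)(x + 7)(x + 11)(x + 12)(x + 15), pattern 1+1+1+1+1. No other pattern occurs in this range, so the set of observed cycle types is {5, 1+1+1+1+1}. The candidates containing elements of all these cycle types are C_5 (5T1) of order 5, D_5 (5T2) of order 10, A_5 (5T4) of order 60; the others are excluded. The observed types are precisely the cycle types that occur in C_5 (5T1). Each of the other remaining candidates has further cycle types, and by the Chebotarev density theorem the matching factorization patterns would occur for a proportion of primes equal to their share of the group: D_5 (5T2) additionally contains elements of type 2+2+1 (5 of its 10 elements, about 50% of primes); A_5 (5T4) additionally contains elements of type 3+1+1, 2+2+1 (35 of its 60 elements, about 58% of primes). None of the 14 primes tested shows any such pattern (for each of these groups the chance of that is below 10^-4), which rules them out. Hence G = C_5 (5T1), of order 5. The Galois group C_5 (5T1) has order 5, so the splitting field has degree 5 over Q.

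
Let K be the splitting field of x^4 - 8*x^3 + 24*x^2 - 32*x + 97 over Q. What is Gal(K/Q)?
The polynomial is an irreducible quartic over Q and its discriminant is 136048896 = 11664^2, a perfect square, so the Galois group is contained in A_4. The resolvent cubic y^3 - 24*y^2 - 132*y + 2080 splits completely over Q, which gives the Klein four-group V_4.

V_4, the Klein four-group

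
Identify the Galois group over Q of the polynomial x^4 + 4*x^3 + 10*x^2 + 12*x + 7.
C_4 (also written C4)

The polynomial is an irreducible quartic over Q and its discriminant is 2048, which is not a perfect square, so the Galois group is not contained in A_4. The resolvent cubic y^3 - 10*y^2 + 20*y + 24 has exactly one rational root, so the Galois group is C_4 or D_4. The quartic becomes reducible over Q(sqrt(disc)), so the group is C_4.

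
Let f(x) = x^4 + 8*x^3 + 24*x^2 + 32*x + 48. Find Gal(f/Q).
The polynomial is an irreducible quartic over Q and its discriminant is 8388608, which is not a perfect square, so the Galois group is not contained in A_4. The resolvent cubic y^3 - 24*y^2 + 64*y + 512 has exactly one rational root, so the Galois group is C_4 or D_4. The quartic remains irreducible over Q(sqrt(disc)), so the group is D_4.

D_4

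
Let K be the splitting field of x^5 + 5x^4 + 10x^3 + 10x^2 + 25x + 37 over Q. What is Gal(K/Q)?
A_5

The polynomial f is an irreducible quintic over Q, so G = Gal(f/Q) is a transitive subgroup of S_5: one of C_5 (5T1, order 5), D_5 (5T2, order 10), F_20 (5T3, order 20), A_5 (5T4, order 60) or S_5 (5T5, order 120). The discriminant of f is 1024000000 = 32000^2, a perfect square, so G is contained in A_5. The transitive groups of degree 5 contained in A_5 are: C_5 (5T1, order 5), D_5 (5T2, order 10), A_5 (5T4, order 60). By Dedekind's theorem, for a prime p not dividing disc(f) the degrees of the irreducible factors of f mod p form the cycle type of an element of G. Factoring f modulo the 2 such primes p <= 7 (skipping 2, 5, which divide the discriminant), each new pattern first appears at: mod 3: f = (x^5 + 2x^4 + x^3 + x^2 + x + 1), pattern 5; mod 7: f = (x + 3)(x + 4)(x^3 + 5x^2 + 5x + 6), pattern 3+1+1. No other pattern occurs in this range, so the set of observed cycle types is {5, 3+1+1}. Among the candidates above, the only group containing elements of all these cycle types is A_5 (5T4) — each of C_5 (5T1), D_5 (5T2) lacks at least one of them. Hence G = A_5 (5T4), of order 60.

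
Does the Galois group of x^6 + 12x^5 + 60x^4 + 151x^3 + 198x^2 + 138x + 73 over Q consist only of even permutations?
The polynomial is irreducible of degree 6 over Q. Its discriminant is -945145936107, which is not a perfect square. A Galois group lies in the alternating group exactly when the discriminant is a square in Q, so the Galois group ((S_3 x S_3) : C_2) is not contained in A_6.

No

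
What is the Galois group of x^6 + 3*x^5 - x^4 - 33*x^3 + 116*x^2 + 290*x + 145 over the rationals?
The polynomial f is an irreducible sextic over Q, so G = Gal(f/Q) is one of the 16 transitive subgroups 6T1, ..., 6T16 of S_6. The discriminant of f is 598116723780625 = 24456425^2, a perfect square, so G is contained in A_6. The transitive groups of degree 6 contained in A_6 are: A_4 (6T4, order 12), S_4 (6T7, order 24), (C_3 x C_3) : C_4 (6T10, order 36), PSL(2,5) (6T12, order 60), A_6 (6T15, order 360). By Dedekind's theorem, for a prime p not dividing disc(f) the degrees of the irreducible factors of f mod p form the cycle type of an element of G. Factoring f modulo the 21 such primes p <= 101 (skipping 5, 7, 29, 61, 79, which divide the discriminant), each new pattern first appears at: mod 2: f = (x^2 + x + 1)(x^4 + x + 1), pattern 4+2; mod 11: f = (x^3 + 6x^2 + 8x + 2)(x^3 + 8x^2 + 9x + 1), pattern 3+3; mod 19: f = (x + 13)(x + 15)(x^2 + 2x + 5)(x^2 + 11x + 2), pattern 2+2+1+1; mod 101: f = (x + 24)(x + 72)(x + 96)(x^3 + 13x^2 + 93x + 80), pattern 3+1+1+1. No other pattern occurs in this range, so the set of observed cycle types is {4+2, 3+3, 2+2+1+1, 3+1+1+1}. The candidates containing elements of all these cycle types are (C_3 x C_3) : C_4 (6T10) of order 36, A_6 (6T15) of order 360; the others are excluded. The observed types are precisely the cycle types that occur in (C_3 x C_3) : C_4 (6T10) (apart from the identity). Each of the other remaining candidates has further cycle types, and by the Chebotarev density theorem the matching factorization patterns would occur for a proportion of primes equal to their share of the group: A_6 (6T15) additionally contains elements of type 5+1 (144 of its 360 elements, about 40% of primes). None of the 21 primes tested shows any such pattern (for each of these groups the chance of that is below 10^-4), which rules them out. Hence G = (C_3 x C_3) : C_4 (6T10), of order 36.

6T10: (C_3 x C_3) : C_4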